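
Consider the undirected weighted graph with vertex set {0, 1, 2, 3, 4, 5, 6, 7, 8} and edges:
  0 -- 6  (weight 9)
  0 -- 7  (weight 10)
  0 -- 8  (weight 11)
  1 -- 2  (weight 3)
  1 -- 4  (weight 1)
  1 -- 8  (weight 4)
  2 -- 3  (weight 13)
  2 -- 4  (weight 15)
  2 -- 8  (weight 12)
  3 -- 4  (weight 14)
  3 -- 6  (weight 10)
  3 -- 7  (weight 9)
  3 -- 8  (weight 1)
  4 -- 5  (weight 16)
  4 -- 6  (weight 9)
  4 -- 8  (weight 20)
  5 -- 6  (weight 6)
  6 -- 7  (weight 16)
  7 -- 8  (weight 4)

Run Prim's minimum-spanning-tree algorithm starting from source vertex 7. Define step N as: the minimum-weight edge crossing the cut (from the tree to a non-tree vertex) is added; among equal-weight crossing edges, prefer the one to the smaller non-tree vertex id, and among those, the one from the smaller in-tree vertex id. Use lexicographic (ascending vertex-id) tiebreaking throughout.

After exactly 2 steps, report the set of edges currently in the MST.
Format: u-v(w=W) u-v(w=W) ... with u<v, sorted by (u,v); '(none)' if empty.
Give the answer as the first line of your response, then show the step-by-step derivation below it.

3-8(w=1) 7-8(w=4)

step 1: add edge 7-8 (w=4); MST = {7-8(w=4)}
step 2: add edge 3-8 (w=1); MST = {3-8(w=1) 7-8(w=4)}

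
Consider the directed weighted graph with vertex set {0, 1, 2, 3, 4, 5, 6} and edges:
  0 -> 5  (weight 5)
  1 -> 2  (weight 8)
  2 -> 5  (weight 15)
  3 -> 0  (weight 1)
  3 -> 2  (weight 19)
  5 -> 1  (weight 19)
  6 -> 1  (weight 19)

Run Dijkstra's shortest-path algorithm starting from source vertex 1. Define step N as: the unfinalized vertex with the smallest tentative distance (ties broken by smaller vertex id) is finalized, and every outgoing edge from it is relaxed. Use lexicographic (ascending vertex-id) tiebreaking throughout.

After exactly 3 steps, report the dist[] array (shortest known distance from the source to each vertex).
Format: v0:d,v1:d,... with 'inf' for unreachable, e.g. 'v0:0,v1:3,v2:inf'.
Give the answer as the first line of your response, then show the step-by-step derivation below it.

v0:inf,v1:0,v2:8,v3:inf,v4:inf,v5:23,v6:inf

step 1: dist = v0:inf,v1:0,v2:8,v3:inf,v4:inf,v5:inf,v6:inf
step 2: dist = v0:inf,v1:0,v2:8,v3:inf,v4:inf,v5:23,v6:inf
step 3: dist = v0:inf,v1:0,v2:8,v3:inf,v4:inf,v5:23,v6:inf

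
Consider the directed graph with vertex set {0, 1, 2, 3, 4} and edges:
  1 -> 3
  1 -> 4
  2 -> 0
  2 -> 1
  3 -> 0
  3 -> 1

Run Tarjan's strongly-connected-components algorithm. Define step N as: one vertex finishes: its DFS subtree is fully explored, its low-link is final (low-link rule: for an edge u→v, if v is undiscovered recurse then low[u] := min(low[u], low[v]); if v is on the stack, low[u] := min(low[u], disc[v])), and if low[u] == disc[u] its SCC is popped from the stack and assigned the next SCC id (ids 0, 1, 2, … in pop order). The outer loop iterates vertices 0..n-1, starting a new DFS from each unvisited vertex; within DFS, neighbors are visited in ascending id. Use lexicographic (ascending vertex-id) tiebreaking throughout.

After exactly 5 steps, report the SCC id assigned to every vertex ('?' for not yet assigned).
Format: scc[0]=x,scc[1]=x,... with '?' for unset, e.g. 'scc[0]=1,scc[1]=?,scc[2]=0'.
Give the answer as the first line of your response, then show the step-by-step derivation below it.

scc[0]=0,scc[1]=2,scc[2]=3,scc[3]=2,scc[4]=1

step 1: low=(low[0]=0,low[1]=?,low[2]=?,low[3]=?,low[4]=?); scc=(scc[0]=0,scc[1]=?,scc[2]=?,scc[3]=?,scc[4]=?)
step 2: low=(low[0]=0,low[1]=1,low[2]=?,low[3]=1,low[4]=?); scc=(scc[0]=0,scc[1]=?,scc[2]=?,scc[3]=?,scc[4]=?)
step 3: low=(low[0]=0,low[1]=1,low[2]=?,low[3]=1,low[4]=3); scc=(scc[0]=0,scc[1]=?,scc[2]=?,scc[3]=?,scc[4]=1)
step 4: low=(low[0]=0,low[1]=1,low[2]=?,low[3]=1,low[4]=3); scc=(scc[0]=0,scc[1]=2,scc[2]=?,scc[3]=2,scc[4]=1)
step 5: low=(low[0]=0,low[1]=1,low[2]=4,low[3]=1,low[4]=3); scc=(scc[0]=0,scc[1]=2,scc[2]=3,scc[3]=2,scc[4]=1)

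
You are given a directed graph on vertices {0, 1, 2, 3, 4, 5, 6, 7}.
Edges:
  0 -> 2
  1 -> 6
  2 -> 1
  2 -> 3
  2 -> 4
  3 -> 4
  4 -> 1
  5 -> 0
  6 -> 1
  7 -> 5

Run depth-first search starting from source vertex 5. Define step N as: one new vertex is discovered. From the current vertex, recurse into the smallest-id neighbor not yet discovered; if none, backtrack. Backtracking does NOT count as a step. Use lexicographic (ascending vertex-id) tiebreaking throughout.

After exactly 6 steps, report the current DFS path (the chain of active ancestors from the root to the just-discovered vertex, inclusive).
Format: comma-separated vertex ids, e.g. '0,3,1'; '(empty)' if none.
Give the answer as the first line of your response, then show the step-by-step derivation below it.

5,0,2,3

step 1: discover 5; path=5; order=5
step 2: discover 0; path=5>0; order=5,0
step 3: discover 2; path=5>0>2; order=5,0,2
step 4: discover 1; path=5>0>2>1; order=5,0,2,1
step 5: discover 6; path=5>0>2>1>6; order=5,0,2,1,6
step 6: discover 3; path=5>0>2>3; order=5,0,2,1,6,3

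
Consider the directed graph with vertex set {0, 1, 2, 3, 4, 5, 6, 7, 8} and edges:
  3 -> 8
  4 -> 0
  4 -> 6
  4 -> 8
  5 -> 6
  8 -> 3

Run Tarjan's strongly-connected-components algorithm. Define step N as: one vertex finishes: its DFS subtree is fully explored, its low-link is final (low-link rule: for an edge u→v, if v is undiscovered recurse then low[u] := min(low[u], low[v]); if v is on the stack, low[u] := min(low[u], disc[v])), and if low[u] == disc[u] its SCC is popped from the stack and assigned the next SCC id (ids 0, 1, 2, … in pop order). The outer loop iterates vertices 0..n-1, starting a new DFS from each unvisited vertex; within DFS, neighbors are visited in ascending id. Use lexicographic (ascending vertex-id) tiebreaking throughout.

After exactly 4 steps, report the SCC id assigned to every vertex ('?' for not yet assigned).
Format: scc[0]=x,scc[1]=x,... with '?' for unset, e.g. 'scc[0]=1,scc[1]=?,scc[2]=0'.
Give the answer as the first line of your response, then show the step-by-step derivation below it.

scc[0]=0,scc[1]=1,scc[2]=2,scc[3]=?,scc[4]=?,scc[5]=?,scc[6]=?,scc[7]=?,scc[8]=?

step 1: low=(low[0]=0,low[1]=?,low[2]=?,low[3]=?,low[4]=?,low[5]=?,low[6]=?,low[7]=?,low[8]=?); scc=(scc[0]=0,scc[1]=?,scc[2]=?,scc[3]=?,scc[4]=?,scc[5]=?,scc[6]=?,scc[7]=?,scc[8]=?)
step 2: low=(low[0]=0,low[1]=1,low[2]=?,low[3]=?,low[4]=?,low[5]=?,low[6]=?,low[7]=?,low[8]=?); scc=(scc[0]=0,scc[1]=1,scc[2]=?,scc[3]=?,scc[4]=?,scc[5]=?,scc[6]=?,scc[7]=?,scc[8]=?)
step 3: low=(low[0]=0,low[1]=1,low[2]=2,low[3]=?,low[4]=?,low[5]=?,low[6]=?,low[7]=?,low[8]=?); scc=(scc[0]=0,scc[1]=1,scc[2]=2,scc[3]=?,scc[4]=?,scc[5]=?,scc[6]=?,scc[7]=?,scc[8]=?)
step 4: low=(low[0]=0,low[1]=1,low[2]=2,low[3]=3,low[4]=?,low[5]=?,low[6]=?,low[7]=?,low[8]=3); scc=(scc[0]=0,scc[1]=1,scc[2]=2,scc[3]=?,scc[4]=?,scc[5]=?,scc[6]=?,scc[7]=?,scc[8]=?)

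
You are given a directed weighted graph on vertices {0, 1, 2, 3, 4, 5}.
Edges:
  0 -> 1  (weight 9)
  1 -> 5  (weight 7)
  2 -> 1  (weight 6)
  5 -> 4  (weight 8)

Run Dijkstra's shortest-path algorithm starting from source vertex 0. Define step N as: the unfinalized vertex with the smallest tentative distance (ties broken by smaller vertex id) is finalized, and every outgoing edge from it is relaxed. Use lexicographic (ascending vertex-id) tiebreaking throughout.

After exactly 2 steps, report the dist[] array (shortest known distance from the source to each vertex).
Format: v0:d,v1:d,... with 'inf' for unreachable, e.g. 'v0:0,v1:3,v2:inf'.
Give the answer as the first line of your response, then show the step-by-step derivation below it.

v0:0,v1:9,v2:inf,v3:inf,v4:inf,v5:16

step 1: dist = v0:0,v1:9,v2:inf,v3:inf,v4:inf,v5:inf
step 2: dist = v0:0,v1:9,v2:inf,v3:inf,v4:inf,v5:16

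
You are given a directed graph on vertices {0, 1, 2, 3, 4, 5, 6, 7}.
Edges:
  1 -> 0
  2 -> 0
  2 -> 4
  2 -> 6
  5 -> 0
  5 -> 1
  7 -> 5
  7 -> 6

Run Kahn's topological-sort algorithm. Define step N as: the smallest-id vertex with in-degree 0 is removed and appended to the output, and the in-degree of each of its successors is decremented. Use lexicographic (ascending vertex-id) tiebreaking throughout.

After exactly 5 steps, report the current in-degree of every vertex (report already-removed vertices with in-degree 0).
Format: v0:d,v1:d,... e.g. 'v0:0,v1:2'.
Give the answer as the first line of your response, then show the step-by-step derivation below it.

v0:1,v1:0,v2:0,v3:0,v4:0,v5:0,v6:0,v7:0

step 1: output 2; order=[2]; indeg=(2,1,0,0,0,1,1,0)
step 2: output 3; order=[2,3]; indeg=(2,1,0,0,0,1,1,0)
step 3: output 4; order=[2,3,4]; indeg=(2,1,0,0,0,1,1,0)
step 4: output 7; order=[2,3,4,7]; indeg=(2,1,0,0,0,0,0,0)
step 5: output 5; order=[2,3,4,7,5]; indeg=(1,0,0,0,0,0,0,0)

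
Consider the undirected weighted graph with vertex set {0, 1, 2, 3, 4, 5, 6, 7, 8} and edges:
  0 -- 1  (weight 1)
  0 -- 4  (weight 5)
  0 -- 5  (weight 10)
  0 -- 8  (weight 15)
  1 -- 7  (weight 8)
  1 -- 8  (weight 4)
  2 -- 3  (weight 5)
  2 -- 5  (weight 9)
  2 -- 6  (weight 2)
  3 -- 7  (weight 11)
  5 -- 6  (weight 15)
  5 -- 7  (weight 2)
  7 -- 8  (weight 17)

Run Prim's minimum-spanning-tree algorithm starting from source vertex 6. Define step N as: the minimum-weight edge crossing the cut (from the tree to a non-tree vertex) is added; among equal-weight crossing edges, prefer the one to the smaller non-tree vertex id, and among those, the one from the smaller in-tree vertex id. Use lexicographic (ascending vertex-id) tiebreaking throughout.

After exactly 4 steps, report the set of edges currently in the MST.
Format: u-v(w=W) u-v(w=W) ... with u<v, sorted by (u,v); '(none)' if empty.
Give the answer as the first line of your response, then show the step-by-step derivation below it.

2-3(w=5) 2-5(w=9) 2-6(w=2) 5-7(w=2)

step 1: add edge 2-6 (w=2); MST = {2-6(w=2)}
step 2: add edge 2-3 (w=5); MST = {2-3(w=5) 2-6(w=2)}
step 3: add edge 2-5 (w=9); MST = {2-3(w=5) 2-5(w=9) 2-6(w=2)}
step 4: add edge 5-7 (w=2); MST = {2-3(w=5) 2-5(w=9) 2-6(w=2) 5-7(w=2)}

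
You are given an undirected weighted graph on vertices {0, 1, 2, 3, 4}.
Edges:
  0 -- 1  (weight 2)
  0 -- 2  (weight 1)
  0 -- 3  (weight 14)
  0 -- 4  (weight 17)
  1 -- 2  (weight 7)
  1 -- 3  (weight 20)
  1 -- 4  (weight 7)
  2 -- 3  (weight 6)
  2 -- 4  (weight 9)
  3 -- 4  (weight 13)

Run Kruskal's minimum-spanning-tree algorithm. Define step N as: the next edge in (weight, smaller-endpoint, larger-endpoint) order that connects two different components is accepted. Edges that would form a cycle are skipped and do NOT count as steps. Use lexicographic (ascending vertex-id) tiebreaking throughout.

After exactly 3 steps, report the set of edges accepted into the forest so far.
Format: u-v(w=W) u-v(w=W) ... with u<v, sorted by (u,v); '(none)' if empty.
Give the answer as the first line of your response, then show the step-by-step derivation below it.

0-1(w=2) 0-2(w=1) 2-3(w=6)

step 1: add edge 0-2 (w=1); MST = {0-2(w=1)}
step 2: add edge 0-1 (w=2); MST = {0-1(w=2) 0-2(w=1)}
step 3: add edge 2-3 (w=6); MST = {0-1(w=2) 0-2(w=1) 2-3(w=6)}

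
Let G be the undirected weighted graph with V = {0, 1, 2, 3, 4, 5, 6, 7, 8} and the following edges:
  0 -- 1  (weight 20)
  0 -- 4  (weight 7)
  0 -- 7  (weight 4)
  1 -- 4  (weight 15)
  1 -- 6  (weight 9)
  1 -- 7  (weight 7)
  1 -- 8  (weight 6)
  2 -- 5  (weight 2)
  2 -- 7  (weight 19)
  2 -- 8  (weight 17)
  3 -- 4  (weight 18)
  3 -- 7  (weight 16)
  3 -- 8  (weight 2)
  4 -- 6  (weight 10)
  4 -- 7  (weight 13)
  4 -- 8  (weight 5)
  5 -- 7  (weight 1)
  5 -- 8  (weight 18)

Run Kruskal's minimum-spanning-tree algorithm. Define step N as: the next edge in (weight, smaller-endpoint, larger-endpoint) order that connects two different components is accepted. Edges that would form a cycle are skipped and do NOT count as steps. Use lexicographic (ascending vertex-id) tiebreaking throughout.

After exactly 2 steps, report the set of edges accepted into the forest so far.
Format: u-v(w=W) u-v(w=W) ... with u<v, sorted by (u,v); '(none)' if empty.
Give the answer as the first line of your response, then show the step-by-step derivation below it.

2-5(w=2) 5-7(w=1)

step 1: add edge 5-7 (w=1); MST = {5-7(w=1)}
step 2: add edge 2-5 (w=2); MST = {2-5(w=2) 5-7(w=1)}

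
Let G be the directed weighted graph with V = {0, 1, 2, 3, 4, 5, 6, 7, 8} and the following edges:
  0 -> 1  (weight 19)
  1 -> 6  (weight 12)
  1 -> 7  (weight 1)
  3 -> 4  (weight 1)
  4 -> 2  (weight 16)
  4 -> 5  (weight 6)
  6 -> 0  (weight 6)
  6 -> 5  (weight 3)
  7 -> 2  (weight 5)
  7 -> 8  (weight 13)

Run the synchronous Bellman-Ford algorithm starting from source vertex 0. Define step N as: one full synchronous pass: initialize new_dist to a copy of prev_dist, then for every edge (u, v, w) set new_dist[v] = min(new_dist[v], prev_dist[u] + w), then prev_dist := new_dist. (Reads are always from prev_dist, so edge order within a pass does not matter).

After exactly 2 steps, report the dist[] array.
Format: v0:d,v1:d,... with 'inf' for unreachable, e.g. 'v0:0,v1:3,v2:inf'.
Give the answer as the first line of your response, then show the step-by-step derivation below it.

v0:0,v1:19,v2:inf,v3:inf,v4:inf,v5:inf,v6:31,v7:20,v8:inf

step 1: dist = v0:0,v1:19,v2:inf,v3:inf,v4:inf,v5:inf,v6:inf,v7:inf,v8:inf
step 2: dist = v0:0,v1:19,v2:inf,v3:inf,v4:inf,v5:inf,v6:31,v7:20,v8:inf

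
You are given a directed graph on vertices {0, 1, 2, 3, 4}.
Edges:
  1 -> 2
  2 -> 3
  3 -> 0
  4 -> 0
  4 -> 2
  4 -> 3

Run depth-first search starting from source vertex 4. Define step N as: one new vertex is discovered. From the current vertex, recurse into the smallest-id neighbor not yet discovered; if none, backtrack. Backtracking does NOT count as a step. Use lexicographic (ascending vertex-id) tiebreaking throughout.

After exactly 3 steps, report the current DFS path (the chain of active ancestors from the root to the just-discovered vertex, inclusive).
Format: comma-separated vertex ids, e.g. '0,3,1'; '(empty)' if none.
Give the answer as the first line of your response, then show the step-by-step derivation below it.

4,2

step 1: discover 4; path=4; order=4
step 2: discover 0; path=4>0; order=4,0
step 3: discover 2; path=4>2; order=4,0,2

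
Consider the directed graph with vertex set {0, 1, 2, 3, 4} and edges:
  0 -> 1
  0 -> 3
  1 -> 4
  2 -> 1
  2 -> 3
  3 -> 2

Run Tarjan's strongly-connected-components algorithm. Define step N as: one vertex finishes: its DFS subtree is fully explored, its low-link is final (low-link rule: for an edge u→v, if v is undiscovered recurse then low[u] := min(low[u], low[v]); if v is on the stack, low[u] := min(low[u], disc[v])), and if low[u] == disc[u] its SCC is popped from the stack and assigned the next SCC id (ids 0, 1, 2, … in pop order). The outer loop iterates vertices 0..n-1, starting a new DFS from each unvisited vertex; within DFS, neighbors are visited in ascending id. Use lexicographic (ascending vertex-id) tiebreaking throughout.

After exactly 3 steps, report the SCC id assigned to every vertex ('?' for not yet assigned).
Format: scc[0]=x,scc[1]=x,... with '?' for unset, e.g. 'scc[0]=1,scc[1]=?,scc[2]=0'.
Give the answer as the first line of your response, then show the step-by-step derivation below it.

scc[0]=?,scc[1]=1,scc[2]=?,scc[3]=?,scc[4]=0

step 1: low=(low[0]=0,low[1]=1,low[2]=?,low[3]=?,low[4]=2); scc=(scc[0]=?,scc[1]=?,scc[2]=?,scc[3]=?,scc[4]=0)
step 2: low=(low[0]=0,low[1]=1,low[2]=?,low[3]=?,low[4]=2); scc=(scc[0]=?,scc[1]=1,scc[2]=?,scc[3]=?,scc[4]=0)
step 3: low=(low[0]=0,low[1]=1,low[2]=3,low[3]=3,low[4]=2); scc=(scc[0]=?,scc[1]=1,scc[2]=?,scc[3]=?,scc[4]=0)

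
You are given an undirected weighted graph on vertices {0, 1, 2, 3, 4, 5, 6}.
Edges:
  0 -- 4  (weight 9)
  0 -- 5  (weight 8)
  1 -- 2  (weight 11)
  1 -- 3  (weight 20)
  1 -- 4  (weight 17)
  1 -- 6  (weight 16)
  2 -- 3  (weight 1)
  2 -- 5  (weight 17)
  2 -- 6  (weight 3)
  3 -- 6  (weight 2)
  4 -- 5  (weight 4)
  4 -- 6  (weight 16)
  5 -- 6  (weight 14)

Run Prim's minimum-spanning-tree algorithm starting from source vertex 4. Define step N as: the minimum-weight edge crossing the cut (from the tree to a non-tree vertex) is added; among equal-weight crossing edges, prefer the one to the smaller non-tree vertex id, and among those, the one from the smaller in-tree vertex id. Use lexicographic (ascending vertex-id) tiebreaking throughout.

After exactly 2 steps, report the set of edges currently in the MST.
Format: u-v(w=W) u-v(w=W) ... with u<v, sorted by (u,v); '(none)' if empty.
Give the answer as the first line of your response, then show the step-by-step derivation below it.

0-5(w=8) 4-5(w=4)

step 1: add edge 4-5 (w=4); MST = {4-5(w=4)}
step 2: add edge 0-5 (w=8); MST = {0-5(w=8) 4-5(w=4)}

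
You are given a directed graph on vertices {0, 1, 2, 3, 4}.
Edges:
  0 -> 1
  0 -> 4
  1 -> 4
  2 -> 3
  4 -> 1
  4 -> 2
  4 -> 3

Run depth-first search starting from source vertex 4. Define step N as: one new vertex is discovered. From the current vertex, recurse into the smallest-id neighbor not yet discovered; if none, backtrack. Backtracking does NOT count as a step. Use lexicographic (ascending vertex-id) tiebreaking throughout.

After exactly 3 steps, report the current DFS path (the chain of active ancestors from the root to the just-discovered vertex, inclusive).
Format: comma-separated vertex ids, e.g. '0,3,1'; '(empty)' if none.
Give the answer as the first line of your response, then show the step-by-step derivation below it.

4,2

step 1: discover 4; path=4; order=4
step 2: discover 1; path=4>1; order=4,1
step 3: discover 2; path=4>2; order=4,1,2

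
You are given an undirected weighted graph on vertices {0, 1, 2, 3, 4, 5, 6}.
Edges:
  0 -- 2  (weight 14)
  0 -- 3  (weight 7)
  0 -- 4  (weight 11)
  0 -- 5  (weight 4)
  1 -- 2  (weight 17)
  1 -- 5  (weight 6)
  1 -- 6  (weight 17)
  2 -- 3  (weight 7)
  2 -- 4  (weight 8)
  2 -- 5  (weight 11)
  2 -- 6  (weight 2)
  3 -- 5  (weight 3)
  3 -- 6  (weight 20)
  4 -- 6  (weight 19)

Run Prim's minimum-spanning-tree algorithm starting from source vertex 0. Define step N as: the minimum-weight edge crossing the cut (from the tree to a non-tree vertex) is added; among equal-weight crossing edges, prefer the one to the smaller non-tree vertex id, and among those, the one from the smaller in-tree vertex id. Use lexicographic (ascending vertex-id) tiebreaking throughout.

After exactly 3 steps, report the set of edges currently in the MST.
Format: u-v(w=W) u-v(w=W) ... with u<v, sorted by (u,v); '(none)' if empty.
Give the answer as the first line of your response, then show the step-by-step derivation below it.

0-5(w=4) 1-5(w=6) 3-5(w=3)

step 1: add edge 0-5 (w=4); MST = {0-5(w=4)}
step 2: add edge 3-5 (w=3); MST = {0-5(w=4) 3-5(w=3)}
step 3: add edge 1-5 (w=6); MST = {0-5(w=4) 1-5(w=6) 3-5(w=3)}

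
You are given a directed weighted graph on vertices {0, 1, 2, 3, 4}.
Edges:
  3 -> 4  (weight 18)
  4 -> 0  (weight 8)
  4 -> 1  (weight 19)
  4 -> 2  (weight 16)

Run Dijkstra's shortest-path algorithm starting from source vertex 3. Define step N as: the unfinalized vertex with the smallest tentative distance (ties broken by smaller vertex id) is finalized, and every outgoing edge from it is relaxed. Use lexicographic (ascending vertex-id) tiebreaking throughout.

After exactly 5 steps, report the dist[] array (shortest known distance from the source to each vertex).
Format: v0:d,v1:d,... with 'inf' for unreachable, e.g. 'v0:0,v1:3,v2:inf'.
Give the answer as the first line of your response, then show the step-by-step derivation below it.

v0:26,v1:37,v2:34,v3:0,v4:18

step 1: dist = v0:inf,v1:inf,v2:inf,v3:0,v4:18
step 2: dist = v0:26,v1:37,v2:34,v3:0,v4:18
step 3: dist = v0:26,v1:37,v2:34,v3:0,v4:18
step 4: dist = v0:26,v1:37,v2:34,v3:0,v4:18
step 5: dist = v0:26,v1:37,v2:34,v3:0,v4:18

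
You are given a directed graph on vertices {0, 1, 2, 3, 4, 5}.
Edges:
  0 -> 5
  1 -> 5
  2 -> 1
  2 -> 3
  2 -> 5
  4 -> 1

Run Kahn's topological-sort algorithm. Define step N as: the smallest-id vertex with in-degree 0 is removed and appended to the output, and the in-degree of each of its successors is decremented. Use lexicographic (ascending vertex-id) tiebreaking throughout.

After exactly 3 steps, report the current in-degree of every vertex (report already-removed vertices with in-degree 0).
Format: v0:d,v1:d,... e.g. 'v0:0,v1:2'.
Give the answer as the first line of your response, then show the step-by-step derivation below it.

v0:0,v1:1,v2:0,v3:0,v4:0,v5:1

step 1: output 0; order=[0]; indeg=(0,2,0,1,0,2)
step 2: output 2; order=[0,2]; indeg=(0,1,0,0,0,1)
step 3: output 3; order=[0,2,3]; indeg=(0,1,0,0,0,1)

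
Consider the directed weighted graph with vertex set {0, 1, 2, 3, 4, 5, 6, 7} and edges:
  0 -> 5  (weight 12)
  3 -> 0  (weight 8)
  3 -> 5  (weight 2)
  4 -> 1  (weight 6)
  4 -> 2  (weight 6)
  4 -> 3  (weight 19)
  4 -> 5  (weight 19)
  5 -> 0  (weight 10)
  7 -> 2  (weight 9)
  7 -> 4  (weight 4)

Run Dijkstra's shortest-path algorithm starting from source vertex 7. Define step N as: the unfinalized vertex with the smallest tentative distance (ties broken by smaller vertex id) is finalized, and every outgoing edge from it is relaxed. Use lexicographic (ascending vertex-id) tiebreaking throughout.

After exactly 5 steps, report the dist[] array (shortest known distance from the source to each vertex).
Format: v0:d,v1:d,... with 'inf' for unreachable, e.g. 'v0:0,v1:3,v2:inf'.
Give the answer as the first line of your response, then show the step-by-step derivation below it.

v0:31,v1:10,v2:9,v3:23,v4:4,v5:23,v6:inf,v7:0

step 1: dist = v0:inf,v1:inf,v2:9,v3:inf,v4:4,v5:inf,v6:inf,v7:0
step 2: dist = v0:inf,v1:10,v2:9,v3:23,v4:4,v5:23,v6:inf,v7:0
step 3: dist = v0:inf,v1:10,v2:9,v3:23,v4:4,v5:23,v6:inf,v7:0
step 4: dist = v0:inf,v1:10,v2:9,v3:23,v4:4,v5:23,v6:inf,v7:0
step 5: dist = v0:31,v1:10,v2:9,v3:23,v4:4,v5:23,v6:inf,v7:0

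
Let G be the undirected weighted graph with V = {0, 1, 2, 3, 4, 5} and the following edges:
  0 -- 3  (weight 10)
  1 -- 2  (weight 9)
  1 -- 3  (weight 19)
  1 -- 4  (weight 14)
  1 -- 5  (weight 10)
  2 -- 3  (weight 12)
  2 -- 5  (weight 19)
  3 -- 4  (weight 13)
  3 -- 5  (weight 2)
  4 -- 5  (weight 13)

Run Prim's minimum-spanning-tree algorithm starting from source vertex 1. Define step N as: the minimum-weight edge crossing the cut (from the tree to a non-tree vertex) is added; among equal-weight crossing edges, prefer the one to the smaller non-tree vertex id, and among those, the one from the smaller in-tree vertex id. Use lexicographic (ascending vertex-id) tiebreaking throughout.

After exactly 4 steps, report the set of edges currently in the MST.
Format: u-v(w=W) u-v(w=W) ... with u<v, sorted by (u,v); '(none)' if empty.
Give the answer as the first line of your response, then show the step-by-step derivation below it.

0-3(w=10) 1-2(w=9) 1-5(w=10) 3-5(w=2)

step 1: add edge 1-2 (w=9); MST = {1-2(w=9)}
step 2: add edge 1-5 (w=10); MST = {1-2(w=9) 1-5(w=10)}
step 3: add edge 3-5 (w=2); MST = {1-2(w=9) 1-5(w=10) 3-5(w=2)}
step 4: add edge 0-3 (w=10); MST = {0-3(w=10) 1-2(w=9) 1-5(w=10) 3-5(w=2)}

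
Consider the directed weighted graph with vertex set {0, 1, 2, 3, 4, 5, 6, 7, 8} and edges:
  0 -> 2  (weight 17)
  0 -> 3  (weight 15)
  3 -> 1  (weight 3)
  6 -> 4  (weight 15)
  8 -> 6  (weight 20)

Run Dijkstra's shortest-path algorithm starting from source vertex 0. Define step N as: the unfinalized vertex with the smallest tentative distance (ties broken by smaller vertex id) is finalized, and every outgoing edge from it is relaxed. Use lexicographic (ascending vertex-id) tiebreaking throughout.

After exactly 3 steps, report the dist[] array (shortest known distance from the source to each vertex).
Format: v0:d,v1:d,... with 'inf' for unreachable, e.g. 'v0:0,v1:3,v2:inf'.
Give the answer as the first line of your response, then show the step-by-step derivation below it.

v0:0,v1:18,v2:17,v3:15,v4:inf,v5:inf,v6:inf,v7:inf,v8:inf

step 1: dist = v0:0,v1:inf,v2:17,v3:15,v4:inf,v5:inf,v6:inf,v7:inf,v8:inf
step 2: dist = v0:0,v1:18,v2:17,v3:15,v4:inf,v5:inf,v6:inf,v7:inf,v8:inf
step 3: dist = v0:0,v1:18,v2:17,v3:15,v4:inf,v5:inf,v6:inf,v7:inf,v8:inf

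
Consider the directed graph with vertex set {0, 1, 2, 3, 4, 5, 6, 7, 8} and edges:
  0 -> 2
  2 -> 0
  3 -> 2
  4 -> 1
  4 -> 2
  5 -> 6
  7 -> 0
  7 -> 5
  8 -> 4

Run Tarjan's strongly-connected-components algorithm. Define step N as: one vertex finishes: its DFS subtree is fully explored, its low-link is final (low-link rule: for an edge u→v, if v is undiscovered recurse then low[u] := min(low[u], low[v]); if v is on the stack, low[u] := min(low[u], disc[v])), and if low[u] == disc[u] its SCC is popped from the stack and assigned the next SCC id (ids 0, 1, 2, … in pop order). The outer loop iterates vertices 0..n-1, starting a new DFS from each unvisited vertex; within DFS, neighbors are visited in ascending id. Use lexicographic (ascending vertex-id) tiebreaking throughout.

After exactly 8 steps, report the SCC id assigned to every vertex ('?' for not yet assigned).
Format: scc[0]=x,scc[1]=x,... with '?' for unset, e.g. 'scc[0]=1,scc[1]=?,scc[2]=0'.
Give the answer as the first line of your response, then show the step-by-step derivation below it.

scc[0]=0,scc[1]=1,scc[2]=0,scc[3]=2,scc[4]=3,scc[5]=5,scc[6]=4,scc[7]=6,scc[8]=?

step 1: low=(low[0]=0,low[1]=?,low[2]=0,low[3]=?,low[4]=?,low[5]=?,low[6]=?,low[7]=?,low[8]=?); scc=(scc[0]=?,scc[1]=?,scc[2]=?,scc[3]=?,scc[4]=?,scc[5]=?,scc[6]=?,scc[7]=?,scc[8]=?)
step 2: low=(low[0]=0,low[1]=?,low[2]=0,low[3]=?,low[4]=?,low[5]=?,low[6]=?,low[7]=?,low[8]=?); scc=(scc[0]=0,scc[1]=?,scc[2]=0,scc[3]=?,scc[4]=?,scc[5]=?,scc[6]=?,scc[7]=?,scc[8]=?)
step 3: low=(low[0]=0,low[1]=2,low[2]=0,low[3]=?,low[4]=?,low[5]=?,low[6]=?,low[7]=?,low[8]=?); scc=(scc[0]=0,scc[1]=1,scc[2]=0,scc[3]=?,scc[4]=?,scc[5]=?,scc[6]=?,scc[7]=?,scc[8]=?)
step 4: low=(low[0]=0,low[1]=2,low[2]=0,low[3]=3,low[4]=?,low[5]=?,low[6]=?,low[7]=?,low[8]=?); scc=(scc[0]=0,scc[1]=1,scc[2]=0,scc[3]=2,scc[4]=?,scc[5]=?,scc[6]=?,scc[7]=?,scc[8]=?)
step 5: low=(low[0]=0,low[1]=2,low[2]=0,low[3]=3,low[4]=4,low[5]=?,low[6]=?,low[7]=?,low[8]=?); scc=(scc[0]=0,scc[1]=1,scc[2]=0,scc[3]=2,scc[4]=3,scc[5]=?,scc[6]=?,scc[7]=?,scc[8]=?)
step 6: low=(low[0]=0,low[1]=2,low[2]=0,low[3]=3,low[4]=4,low[5]=5,low[6]=6,low[7]=?,low[8]=?); scc=(scc[0]=0,scc[1]=1,scc[2]=0,scc[3]=2,scc[4]=3,scc[5]=?,scc[6]=4,scc[7]=?,scc[8]=?)
step 7: low=(low[0]=0,low[1]=2,low[2]=0,low[3]=3,low[4]=4,low[5]=5,low[6]=6,low[7]=?,low[8]=?); scc=(scc[0]=0,scc[1]=1,scc[2]=0,scc[3]=2,scc[4]=3,scc[5]=5,scc[6]=4,scc[7]=?,scc[8]=?)
step 8: low=(low[0]=0,low[1]=2,low[2]=0,low[3]=3,low[4]=4,low[5]=5,low[6]=6,low[7]=7,low[8]=?); scc=(scc[0]=0,scc[1]=1,scc[2]=0,scc[3]=2,scc[4]=3,scc[5]=5,scc[6]=4,scc[7]=6,scc[8]=?)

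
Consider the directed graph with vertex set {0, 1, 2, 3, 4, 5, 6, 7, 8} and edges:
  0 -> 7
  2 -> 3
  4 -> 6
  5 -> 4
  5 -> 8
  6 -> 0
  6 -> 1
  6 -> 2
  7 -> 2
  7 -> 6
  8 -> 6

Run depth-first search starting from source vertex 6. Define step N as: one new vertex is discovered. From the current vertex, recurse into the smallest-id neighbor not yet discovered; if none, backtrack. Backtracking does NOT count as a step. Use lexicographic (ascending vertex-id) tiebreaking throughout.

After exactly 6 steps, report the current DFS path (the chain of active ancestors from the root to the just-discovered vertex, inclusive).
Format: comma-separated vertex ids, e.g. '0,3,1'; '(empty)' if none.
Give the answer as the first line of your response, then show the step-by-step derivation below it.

6,1

step 1: discover 6; path=6; order=6
step 2: discover 0; path=6>0; order=6,0
step 3: discover 7; path=6>0>7; order=6,0,7
step 4: discover 2; path=6>0>7>2; order=6,0,7,2
step 5: discover 3; path=6>0>7>2>3; order=6,0,7,2,3
step 6: discover 1; path=6>1; order=6,0,7,2,3,1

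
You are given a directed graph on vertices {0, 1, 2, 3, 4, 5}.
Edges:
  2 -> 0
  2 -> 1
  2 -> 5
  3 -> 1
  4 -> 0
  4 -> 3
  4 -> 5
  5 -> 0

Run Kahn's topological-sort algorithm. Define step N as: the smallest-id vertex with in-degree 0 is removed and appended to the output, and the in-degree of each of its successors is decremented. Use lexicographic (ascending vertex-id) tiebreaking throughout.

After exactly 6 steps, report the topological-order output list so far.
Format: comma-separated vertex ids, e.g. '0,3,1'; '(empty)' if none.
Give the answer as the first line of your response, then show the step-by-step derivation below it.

2,4,3,1,5,0

step 1: output 2; order=[2]; indeg=(2,1,0,1,0,1)
step 2: output 4; order=[2,4]; indeg=(1,1,0,0,0,0)
step 3: output 3; order=[2,4,3]; indeg=(1,0,0,0,0,0)
step 4: output 1; order=[2,4,3,1]; indeg=(1,0,0,0,0,0)
step 5: output 5; order=[2,4,3,1,5]; indeg=(0,0,0,0,0,0)
step 6: output 0; order=[2,4,3,1,5,0]; indeg=(0,0,0,0,0,0)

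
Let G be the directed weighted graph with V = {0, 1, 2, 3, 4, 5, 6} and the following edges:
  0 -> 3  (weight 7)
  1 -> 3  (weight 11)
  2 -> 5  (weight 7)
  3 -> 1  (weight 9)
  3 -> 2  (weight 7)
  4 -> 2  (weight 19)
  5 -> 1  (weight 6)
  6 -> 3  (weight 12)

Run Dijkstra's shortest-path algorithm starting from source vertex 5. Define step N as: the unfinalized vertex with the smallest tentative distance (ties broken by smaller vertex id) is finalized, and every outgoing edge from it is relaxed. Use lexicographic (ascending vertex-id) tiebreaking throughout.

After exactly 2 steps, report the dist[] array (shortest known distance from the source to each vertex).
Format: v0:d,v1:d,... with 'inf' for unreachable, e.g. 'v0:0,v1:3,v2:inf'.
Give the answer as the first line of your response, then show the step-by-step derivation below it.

v0:inf,v1:6,v2:inf,v3:17,v4:inf,v5:0,v6:inf

step 1: dist = v0:inf,v1:6,v2:inf,v3:inf,v4:inf,v5:0,v6:inf
step 2: dist = v0:inf,v1:6,v2:inf,v3:17,v4:inf,v5:0,v6:inf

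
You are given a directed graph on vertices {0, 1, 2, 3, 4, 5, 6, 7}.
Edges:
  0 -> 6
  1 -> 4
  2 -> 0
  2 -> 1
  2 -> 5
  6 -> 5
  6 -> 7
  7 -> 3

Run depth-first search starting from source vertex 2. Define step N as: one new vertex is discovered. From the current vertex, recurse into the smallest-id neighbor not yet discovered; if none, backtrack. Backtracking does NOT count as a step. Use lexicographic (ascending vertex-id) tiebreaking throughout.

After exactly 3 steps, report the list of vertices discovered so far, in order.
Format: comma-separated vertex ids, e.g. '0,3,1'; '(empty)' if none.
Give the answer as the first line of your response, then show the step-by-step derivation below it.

2,0,6

step 1: discover 2; path=2; order=2
step 2: discover 0; path=2>0; order=2,0
step 3: discover 6; path=2>0>6; order=2,0,6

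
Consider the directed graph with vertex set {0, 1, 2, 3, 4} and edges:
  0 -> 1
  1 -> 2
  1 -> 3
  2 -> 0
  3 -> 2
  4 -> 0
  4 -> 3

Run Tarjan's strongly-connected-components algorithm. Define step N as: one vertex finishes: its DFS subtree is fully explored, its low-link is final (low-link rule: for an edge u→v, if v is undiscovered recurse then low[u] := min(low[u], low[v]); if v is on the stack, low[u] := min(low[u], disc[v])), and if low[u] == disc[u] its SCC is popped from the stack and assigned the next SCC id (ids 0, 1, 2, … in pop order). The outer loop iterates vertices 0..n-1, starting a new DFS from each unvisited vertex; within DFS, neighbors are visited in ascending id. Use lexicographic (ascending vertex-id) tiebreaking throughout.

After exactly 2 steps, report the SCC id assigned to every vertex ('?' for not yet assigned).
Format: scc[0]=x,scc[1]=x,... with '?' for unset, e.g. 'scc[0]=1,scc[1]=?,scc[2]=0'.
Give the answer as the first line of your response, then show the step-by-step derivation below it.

scc[0]=?,scc[1]=?,scc[2]=?,scc[3]=?,scc[4]=?

step 1: low=(low[0]=0,low[1]=1,low[2]=0,low[3]=?,low[4]=?); scc=(scc[0]=?,scc[1]=?,scc[2]=?,scc[3]=?,scc[4]=?)
step 2: low=(low[0]=0,low[1]=0,low[2]=0,low[3]=2,low[4]=?); scc=(scc[0]=?,scc[1]=?,scc[2]=?,scc[3]=?,scc[4]=?)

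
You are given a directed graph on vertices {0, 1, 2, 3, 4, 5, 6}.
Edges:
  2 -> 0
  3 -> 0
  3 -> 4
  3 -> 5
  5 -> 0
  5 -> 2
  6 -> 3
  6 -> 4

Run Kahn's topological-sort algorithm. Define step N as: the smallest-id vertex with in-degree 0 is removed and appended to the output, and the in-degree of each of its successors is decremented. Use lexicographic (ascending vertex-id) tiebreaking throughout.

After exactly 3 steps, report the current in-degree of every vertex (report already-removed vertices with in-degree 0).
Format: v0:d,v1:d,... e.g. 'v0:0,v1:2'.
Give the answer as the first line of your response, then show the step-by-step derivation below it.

v0:2,v1:0,v2:1,v3:0,v4:0,v5:0,v6:0

step 1: output 1; order=[1]; indeg=(3,0,1,1,2,1,0)
step 2: output 6; order=[1,6]; indeg=(3,0,1,0,1,1,0)
step 3: output 3; order=[1,6,3]; indeg=(2,0,1,0,0,0,0)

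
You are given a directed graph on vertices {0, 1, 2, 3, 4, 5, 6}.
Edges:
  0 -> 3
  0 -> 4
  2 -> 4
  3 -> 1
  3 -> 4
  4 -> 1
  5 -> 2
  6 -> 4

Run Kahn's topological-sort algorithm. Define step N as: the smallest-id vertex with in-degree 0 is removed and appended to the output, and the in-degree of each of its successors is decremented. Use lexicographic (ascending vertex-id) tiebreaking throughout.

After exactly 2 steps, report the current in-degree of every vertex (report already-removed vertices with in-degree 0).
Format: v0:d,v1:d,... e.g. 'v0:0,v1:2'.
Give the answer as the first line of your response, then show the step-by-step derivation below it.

v0:0,v1:1,v2:1,v3:0,v4:2,v5:0,v6:0

step 1: output 0; order=[0]; indeg=(0,2,1,0,3,0,0)
step 2: output 3; order=[0,3]; indeg=(0,1,1,0,2,0,0)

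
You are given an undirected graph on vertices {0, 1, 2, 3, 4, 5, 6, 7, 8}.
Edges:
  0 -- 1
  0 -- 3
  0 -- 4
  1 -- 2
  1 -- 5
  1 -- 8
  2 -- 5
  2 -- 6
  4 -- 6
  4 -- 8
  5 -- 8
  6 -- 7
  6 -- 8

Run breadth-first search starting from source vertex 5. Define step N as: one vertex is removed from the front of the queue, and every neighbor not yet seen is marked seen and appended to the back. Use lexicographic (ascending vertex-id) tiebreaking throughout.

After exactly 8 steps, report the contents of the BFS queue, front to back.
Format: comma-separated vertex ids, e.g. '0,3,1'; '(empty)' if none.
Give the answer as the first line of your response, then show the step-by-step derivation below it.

7

step 1: dequeue 5; queue=[1,2,8]; order=5
step 2: dequeue 1; queue=[2,8,0]; order=5,1
step 3: dequeue 2; queue=[8,0,6]; order=5,1,2
step 4: dequeue 8; queue=[0,6,4]; order=5,1,2,8
step 5: dequeue 0; queue=[6,4,3]; order=5,1,2,8,0
step 6: dequeue 6; queue=[4,3,7]; order=5,1,2,8,0,6
step 7: dequeue 4; queue=[3,7]; order=5,1,2,8,0,6,4
step 8: dequeue 3; queue=[7]; order=5,1,2,8,0,6,4,3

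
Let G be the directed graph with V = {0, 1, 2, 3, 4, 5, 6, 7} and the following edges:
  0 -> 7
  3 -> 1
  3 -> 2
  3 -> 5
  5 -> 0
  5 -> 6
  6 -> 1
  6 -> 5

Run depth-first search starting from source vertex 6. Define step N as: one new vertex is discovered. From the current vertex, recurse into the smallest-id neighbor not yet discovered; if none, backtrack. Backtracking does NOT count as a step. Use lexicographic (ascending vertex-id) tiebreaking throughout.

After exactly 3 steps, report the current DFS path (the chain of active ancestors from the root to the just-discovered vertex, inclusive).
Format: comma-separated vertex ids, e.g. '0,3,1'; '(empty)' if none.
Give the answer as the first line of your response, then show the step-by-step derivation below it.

6,5

step 1: discover 6; path=6; order=6
step 2: discover 1; path=6>1; order=6,1
step 3: discover 5; path=6>5; order=6,1,5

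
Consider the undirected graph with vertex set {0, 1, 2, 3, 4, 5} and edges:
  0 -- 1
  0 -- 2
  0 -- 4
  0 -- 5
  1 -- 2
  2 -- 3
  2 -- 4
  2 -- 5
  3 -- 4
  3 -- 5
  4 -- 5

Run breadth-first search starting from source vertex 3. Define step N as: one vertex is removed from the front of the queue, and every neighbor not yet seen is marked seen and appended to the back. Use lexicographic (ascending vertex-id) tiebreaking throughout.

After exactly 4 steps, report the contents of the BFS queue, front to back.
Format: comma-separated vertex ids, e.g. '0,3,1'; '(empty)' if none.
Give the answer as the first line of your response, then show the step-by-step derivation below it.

0,1

step 1: dequeue 3; queue=[2,4,5]; order=3
step 2: dequeue 2; queue=[4,5,0,1]; order=3,2
step 3: dequeue 4; queue=[5,0,1]; order=3,2,4
step 4: dequeue 5; queue=[0,1]; order=3,2,4,5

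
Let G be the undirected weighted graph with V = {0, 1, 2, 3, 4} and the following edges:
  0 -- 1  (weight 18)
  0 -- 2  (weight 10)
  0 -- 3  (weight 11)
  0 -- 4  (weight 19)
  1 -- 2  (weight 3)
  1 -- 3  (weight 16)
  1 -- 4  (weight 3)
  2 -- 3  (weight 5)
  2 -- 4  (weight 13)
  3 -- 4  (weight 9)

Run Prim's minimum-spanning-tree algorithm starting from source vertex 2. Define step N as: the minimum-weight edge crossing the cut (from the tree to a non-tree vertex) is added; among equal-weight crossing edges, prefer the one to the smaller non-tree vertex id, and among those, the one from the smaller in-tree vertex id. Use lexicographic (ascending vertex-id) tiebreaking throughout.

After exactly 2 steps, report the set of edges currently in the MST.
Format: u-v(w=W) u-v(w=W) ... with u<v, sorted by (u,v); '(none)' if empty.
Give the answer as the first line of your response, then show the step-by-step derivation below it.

1-2(w=3) 1-4(w=3)

step 1: add edge 1-2 (w=3); MST = {1-2(w=3)}
step 2: add edge 1-4 (w=3); MST = {1-2(w=3) 1-4(w=3)}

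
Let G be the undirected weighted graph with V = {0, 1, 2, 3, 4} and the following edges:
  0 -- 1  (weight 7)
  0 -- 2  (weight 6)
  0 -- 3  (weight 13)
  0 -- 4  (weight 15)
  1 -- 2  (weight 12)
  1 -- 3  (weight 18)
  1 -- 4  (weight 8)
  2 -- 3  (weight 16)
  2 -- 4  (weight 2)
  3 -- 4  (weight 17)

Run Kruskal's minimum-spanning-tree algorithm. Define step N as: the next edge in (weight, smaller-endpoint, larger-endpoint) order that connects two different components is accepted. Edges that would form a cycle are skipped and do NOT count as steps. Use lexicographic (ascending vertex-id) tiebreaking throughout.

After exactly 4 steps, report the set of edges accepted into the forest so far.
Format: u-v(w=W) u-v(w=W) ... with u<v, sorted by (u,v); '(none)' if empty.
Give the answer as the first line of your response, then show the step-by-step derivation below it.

0-1(w=7) 0-2(w=6) 0-3(w=13) 2-4(w=2)

step 1: add edge 2-4 (w=2); MST = {2-4(w=2)}
step 2: add edge 0-2 (w=6); MST = {0-2(w=6) 2-4(w=2)}
step 3: add edge 0-1 (w=7); MST = {0-1(w=7) 0-2(w=6) 2-4(w=2)}
step 4: add edge 0-3 (w=13); MST = {0-1(w=7) 0-2(w=6) 0-3(w=13) 2-4(w=2)}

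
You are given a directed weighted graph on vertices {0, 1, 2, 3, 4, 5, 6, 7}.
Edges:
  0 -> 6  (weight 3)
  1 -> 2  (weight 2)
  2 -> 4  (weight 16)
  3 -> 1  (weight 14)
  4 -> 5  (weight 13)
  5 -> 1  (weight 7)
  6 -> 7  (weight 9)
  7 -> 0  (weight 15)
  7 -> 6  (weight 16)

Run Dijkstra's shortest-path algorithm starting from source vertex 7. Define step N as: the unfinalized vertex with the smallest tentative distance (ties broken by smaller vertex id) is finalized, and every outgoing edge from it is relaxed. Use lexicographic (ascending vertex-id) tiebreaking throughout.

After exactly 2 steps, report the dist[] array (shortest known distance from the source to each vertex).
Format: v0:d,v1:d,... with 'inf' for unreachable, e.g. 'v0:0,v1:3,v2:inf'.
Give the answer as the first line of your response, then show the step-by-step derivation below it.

v0:15,v1:inf,v2:inf,v3:inf,v4:inf,v5:inf,v6:16,v7:0

step 1: dist = v0:15,v1:inf,v2:inf,v3:inf,v4:inf,v5:inf,v6:16,v7:0
step 2: dist = v0:15,v1:inf,v2:inf,v3:inf,v4:inf,v5:inf,v6:16,v7:0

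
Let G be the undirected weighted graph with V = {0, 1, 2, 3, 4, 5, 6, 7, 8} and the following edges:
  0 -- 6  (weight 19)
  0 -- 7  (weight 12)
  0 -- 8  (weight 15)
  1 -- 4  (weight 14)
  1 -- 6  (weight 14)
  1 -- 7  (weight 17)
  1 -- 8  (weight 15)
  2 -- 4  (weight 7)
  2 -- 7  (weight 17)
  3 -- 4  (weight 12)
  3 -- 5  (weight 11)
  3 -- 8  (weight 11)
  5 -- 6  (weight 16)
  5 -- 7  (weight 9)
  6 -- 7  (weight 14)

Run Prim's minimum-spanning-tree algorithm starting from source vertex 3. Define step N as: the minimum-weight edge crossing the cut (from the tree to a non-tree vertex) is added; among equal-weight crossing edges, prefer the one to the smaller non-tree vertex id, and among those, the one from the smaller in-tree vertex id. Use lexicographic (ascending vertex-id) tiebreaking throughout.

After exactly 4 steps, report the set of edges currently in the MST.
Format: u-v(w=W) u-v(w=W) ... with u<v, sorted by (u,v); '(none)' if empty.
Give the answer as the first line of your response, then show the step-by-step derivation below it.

0-7(w=12) 3-5(w=11) 3-8(w=11) 5-7(w=9)

step 1: add edge 3-5 (w=11); MST = {3-5(w=11)}
step 2: add edge 5-7 (w=9); MST = {3-5(w=11) 5-7(w=9)}
step 3: add edge 3-8 (w=11); MST = {3-5(w=11) 3-8(w=11) 5-7(w=9)}
step 4: add edge 0-7 (w=12); MST = {0-7(w=12) 3-5(w=11) 3-8(w=11) 5-7(w=9)}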